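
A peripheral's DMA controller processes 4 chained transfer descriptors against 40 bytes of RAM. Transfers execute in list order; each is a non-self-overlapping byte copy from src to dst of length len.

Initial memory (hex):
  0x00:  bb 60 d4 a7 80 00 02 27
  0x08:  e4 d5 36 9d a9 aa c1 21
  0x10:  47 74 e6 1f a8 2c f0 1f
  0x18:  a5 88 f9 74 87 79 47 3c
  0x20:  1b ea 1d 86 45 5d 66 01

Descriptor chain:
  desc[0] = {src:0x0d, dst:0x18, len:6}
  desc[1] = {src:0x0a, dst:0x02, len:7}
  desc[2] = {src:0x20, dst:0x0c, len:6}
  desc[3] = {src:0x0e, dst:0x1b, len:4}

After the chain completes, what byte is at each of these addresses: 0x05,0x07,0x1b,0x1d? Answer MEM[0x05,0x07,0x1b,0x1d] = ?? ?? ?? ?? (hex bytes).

#0 dst[0x18+6] := {0xaa,0xc1,0x21,0x47,0x74,0xe6}
#1 dst[0x02+7] := {0x36,0x9d,0xa9,0xaa,0xc1,0x21,0x47}
#2 dst[0x0c+6] := {0x1b,0xea,0x1d,0x86,0x45,0x5d}
#3 dst[0x1b+4] := {0x1d,0x86,0x45,0x5d}
query mem[0x05]=0xaa, mem[0x07]=0x21, mem[0x1b]=0x1d, mem[0x1d]=0x45

MEM[0x05,0x07,0x1b,0x1d] = aa 21 1d 45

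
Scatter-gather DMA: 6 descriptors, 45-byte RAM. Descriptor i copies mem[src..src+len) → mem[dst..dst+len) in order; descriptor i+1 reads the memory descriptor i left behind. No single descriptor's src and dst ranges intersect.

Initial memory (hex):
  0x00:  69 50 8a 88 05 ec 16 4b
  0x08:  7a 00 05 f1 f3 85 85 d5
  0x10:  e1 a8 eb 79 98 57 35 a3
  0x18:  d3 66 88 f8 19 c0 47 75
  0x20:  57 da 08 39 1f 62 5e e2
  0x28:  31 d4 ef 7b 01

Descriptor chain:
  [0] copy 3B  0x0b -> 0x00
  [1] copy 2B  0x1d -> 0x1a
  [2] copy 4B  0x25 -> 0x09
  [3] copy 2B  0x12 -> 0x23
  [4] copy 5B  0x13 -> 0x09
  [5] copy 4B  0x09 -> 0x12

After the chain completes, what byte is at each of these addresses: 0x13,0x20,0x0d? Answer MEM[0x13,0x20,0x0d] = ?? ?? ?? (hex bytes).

MEM[0x13,0x20,0x0d] = 98 57 a3

[0] 0x0b->0x00 len=3 : f1 f3 85
[1] 0x1d->0x1a len=2 : c0 47
[2] 0x25->0x09 len=4 : 62 5e e2 31
[3] 0x12->0x23 len=2 : eb 79
[4] 0x13->0x09 len=5 : 79 98 57 35 a3
[5] 0x09->0x12 len=4 : 79 98 57 35
query mem[0x13]=0x98, mem[0x20]=0x57, mem[0x0d]=0xa3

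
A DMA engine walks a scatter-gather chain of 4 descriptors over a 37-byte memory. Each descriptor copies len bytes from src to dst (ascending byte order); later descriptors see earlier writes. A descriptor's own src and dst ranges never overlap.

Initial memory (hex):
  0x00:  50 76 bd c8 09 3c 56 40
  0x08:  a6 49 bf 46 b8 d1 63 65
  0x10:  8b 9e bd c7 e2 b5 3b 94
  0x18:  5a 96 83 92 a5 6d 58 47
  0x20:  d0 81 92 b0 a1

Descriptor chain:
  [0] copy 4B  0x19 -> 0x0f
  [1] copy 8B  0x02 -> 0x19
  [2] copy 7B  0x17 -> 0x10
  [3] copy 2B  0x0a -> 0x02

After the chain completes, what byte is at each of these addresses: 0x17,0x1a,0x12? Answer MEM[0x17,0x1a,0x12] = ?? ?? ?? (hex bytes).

MEM[0x17,0x1a,0x12] = 94 c8 bd

  after D0: wrote 4B at 0x0f = 968392a5
  after D1: wrote 8B at 0x19 = bdc8093c5640a649
  after D2: wrote 7B at 0x10 = 945abdc8093c56
  after D3: wrote 2B at 0x02 = bf46
query mem[0x17]=0x94, mem[0x1a]=0xc8, mem[0x12]=0xbd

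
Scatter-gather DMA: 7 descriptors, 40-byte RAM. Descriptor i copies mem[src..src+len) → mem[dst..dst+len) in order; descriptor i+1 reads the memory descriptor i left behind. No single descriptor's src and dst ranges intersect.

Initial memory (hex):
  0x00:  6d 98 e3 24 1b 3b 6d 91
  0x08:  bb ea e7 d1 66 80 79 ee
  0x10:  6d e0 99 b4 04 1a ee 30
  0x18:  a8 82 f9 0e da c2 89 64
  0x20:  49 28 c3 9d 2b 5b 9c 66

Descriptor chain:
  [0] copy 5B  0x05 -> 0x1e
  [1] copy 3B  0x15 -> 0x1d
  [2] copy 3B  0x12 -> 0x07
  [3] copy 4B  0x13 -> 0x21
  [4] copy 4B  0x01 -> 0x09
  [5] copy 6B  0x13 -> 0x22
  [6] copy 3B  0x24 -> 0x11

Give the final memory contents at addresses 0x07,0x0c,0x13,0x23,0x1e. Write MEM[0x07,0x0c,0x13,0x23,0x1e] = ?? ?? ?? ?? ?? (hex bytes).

MEM[0x07,0x0c,0x13,0x23,0x1e] = 99 1b 30 04 ee

  after D0: wrote 5B at 0x1e = 3b6d91bbea
  after D1: wrote 3B at 0x1d = 1aee30
  after D2: wrote 3B at 0x07 = 99b404
  after D3: wrote 4B at 0x21 = b4041aee
  after D4: wrote 4B at 0x09 = 98e3241b
  after D5: wrote 6B at 0x22 = b4041aee30a8
  after D6: wrote 3B at 0x11 = 1aee30
query mem[0x07]=0x99, mem[0x0c]=0x1b, mem[0x13]=0x30, mem[0x23]=0x04, mem[0x1e]=0xee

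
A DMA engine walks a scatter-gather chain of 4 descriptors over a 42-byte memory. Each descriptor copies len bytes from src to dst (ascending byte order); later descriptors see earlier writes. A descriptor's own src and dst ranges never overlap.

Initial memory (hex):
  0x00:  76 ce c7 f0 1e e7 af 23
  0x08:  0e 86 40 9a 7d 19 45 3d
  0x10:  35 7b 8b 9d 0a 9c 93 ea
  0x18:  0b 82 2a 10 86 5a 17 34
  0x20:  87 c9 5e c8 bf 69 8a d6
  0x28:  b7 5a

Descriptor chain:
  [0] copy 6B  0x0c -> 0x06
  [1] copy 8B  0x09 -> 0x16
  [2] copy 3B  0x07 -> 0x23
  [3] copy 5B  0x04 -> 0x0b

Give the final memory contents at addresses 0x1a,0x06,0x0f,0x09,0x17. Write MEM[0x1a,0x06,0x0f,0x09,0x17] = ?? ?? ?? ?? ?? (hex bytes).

MEM[0x1a,0x06,0x0f,0x09,0x17] = 19 7d 45 3d 35

D0: mem[0x06..0x0b] <- [7d 19 45 3d 35 7b]
D1: mem[0x16..0x1d] <- [3d 35 7b 7d 19 45 3d 35]
D2: mem[0x23..0x25] <- [19 45 3d]
D3: mem[0x0b..0x0f] <- [1e e7 7d 19 45]
query mem[0x1a]=0x19, mem[0x06]=0x7d, mem[0x0f]=0x45, mem[0x09]=0x3d, mem[0x17]=0x35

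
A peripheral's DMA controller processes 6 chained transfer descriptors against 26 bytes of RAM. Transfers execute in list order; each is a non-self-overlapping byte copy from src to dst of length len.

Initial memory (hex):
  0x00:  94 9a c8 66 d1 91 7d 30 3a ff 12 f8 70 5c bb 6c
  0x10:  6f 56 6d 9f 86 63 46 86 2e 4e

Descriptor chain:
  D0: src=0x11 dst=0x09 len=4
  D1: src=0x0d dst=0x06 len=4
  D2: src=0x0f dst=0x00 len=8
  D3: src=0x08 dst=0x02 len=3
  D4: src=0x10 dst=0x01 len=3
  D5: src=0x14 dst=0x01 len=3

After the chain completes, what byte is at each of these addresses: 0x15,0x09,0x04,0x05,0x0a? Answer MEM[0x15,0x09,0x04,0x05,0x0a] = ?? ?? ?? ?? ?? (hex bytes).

D0: mem[0x09..0x0c] <- [56 6d 9f 86]
D1: mem[0x06..0x09] <- [5c bb 6c 6f]
D2: mem[0x00..0x07] <- [6c 6f 56 6d 9f 86 63 46]
D3: mem[0x02..0x04] <- [6c 6f 6d]
D4: mem[0x01..0x03] <- [6f 56 6d]
D5: mem[0x01..0x03] <- [86 63 46]
query mem[0x15]=0x63, mem[0x09]=0x6f, mem[0x04]=0x6d, mem[0x05]=0x86, mem[0x0a]=0x6d

MEM[0x15,0x09,0x04,0x05,0x0a] = 63 6f 6d 86 6d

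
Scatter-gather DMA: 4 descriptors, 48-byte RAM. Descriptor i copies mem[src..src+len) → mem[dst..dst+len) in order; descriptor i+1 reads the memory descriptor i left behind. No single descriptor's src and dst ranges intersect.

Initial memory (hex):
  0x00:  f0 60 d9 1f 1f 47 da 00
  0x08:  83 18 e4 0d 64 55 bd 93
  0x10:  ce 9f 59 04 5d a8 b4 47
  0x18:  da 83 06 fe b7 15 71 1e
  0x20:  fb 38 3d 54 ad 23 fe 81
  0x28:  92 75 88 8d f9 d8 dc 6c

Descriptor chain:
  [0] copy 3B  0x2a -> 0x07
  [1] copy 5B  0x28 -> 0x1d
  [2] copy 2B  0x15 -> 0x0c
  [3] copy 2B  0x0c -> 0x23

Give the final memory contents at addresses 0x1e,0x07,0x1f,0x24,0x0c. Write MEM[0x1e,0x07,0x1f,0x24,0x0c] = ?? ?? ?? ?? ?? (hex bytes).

D0: mem[0x07..0x09] <- [88 8d f9]
D1: mem[0x1d..0x21] <- [92 75 88 8d f9]
D2: mem[0x0c..0x0d] <- [a8 b4]
D3: mem[0x23..0x24] <- [a8 b4]
query mem[0x1e]=0x75, mem[0x07]=0x88, mem[0x1f]=0x88, mem[0x24]=0xb4, mem[0x0c]=0xa8

MEM[0x1e,0x07,0x1f,0x24,0x0c] = 75 88 88 b4 a8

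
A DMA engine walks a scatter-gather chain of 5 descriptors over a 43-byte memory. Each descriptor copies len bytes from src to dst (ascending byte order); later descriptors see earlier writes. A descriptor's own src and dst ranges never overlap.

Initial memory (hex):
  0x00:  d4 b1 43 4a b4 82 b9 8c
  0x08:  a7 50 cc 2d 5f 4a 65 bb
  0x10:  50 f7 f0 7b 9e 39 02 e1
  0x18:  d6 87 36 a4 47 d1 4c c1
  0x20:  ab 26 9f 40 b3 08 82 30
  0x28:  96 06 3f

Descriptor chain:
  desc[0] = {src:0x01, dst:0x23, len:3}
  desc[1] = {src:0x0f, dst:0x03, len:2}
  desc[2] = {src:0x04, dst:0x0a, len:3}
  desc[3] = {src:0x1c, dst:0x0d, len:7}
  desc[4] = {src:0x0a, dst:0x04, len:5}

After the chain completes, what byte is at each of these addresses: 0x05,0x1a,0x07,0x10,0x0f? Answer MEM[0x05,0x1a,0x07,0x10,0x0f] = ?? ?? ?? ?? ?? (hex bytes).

MEM[0x05,0x1a,0x07,0x10,0x0f] = 82 36 47 c1 4c

D0: mem[0x23..0x25] <- [b1 43 4a]
D1: mem[0x03..0x04] <- [bb 50]
D2: mem[0x0a..0x0c] <- [50 82 b9]
D3: mem[0x0d..0x13] <- [47 d1 4c c1 ab 26 9f]
D4: mem[0x04..0x08] <- [50 82 b9 47 d1]
query mem[0x05]=0x82, mem[0x1a]=0x36, mem[0x07]=0x47, mem[0x10]=0xc1, mem[0x0f]=0x4c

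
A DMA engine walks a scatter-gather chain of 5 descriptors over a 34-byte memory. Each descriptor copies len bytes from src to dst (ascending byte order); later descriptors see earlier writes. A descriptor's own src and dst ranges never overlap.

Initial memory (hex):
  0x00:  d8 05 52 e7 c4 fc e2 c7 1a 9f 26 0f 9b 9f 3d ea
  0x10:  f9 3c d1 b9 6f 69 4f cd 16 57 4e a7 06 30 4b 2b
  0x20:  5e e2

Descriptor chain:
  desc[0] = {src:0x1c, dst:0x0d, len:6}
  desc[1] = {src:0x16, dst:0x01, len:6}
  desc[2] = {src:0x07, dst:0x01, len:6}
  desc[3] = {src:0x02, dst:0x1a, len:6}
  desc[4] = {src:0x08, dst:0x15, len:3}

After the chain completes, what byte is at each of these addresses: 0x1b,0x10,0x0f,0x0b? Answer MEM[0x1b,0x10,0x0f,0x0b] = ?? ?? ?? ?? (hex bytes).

  after D0: wrote 6B at 0x0d = 06304b2b5ee2
  after D1: wrote 6B at 0x01 = 4fcd16574ea7
  after D2: wrote 6B at 0x01 = c71a9f260f9b
  after D3: wrote 6B at 0x1a = 1a9f260f9bc7
  after D4: wrote 3B at 0x15 = 1a9f26
query mem[0x1b]=0x9f, mem[0x10]=0x2b, mem[0x0f]=0x4b, mem[0x0b]=0x0f

MEM[0x1b,0x10,0x0f,0x0b] = 9f 2b 4b 0f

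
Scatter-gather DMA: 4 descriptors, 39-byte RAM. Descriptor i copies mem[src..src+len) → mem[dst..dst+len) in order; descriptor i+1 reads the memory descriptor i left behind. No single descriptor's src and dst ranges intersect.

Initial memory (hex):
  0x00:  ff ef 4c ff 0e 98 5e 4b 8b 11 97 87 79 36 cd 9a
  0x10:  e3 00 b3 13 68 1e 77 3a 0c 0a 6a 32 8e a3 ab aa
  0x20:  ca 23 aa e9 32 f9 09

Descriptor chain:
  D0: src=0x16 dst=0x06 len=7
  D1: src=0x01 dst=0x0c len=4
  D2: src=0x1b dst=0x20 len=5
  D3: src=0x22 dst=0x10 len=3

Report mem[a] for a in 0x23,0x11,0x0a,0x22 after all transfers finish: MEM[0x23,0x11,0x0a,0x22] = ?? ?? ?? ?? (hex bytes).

D0: mem[0x06..0x0c] <- [77 3a 0c 0a 6a 32 8e]
D1: mem[0x0c..0x0f] <- [ef 4c ff 0e]
D2: mem[0x20..0x24] <- [32 8e a3 ab aa]
D3: mem[0x10..0x12] <- [a3 ab aa]
query mem[0x23]=0xab, mem[0x11]=0xab, mem[0x0a]=0x6a, mem[0x22]=0xa3

MEM[0x23,0x11,0x0a,0x22] = ab ab 6a a3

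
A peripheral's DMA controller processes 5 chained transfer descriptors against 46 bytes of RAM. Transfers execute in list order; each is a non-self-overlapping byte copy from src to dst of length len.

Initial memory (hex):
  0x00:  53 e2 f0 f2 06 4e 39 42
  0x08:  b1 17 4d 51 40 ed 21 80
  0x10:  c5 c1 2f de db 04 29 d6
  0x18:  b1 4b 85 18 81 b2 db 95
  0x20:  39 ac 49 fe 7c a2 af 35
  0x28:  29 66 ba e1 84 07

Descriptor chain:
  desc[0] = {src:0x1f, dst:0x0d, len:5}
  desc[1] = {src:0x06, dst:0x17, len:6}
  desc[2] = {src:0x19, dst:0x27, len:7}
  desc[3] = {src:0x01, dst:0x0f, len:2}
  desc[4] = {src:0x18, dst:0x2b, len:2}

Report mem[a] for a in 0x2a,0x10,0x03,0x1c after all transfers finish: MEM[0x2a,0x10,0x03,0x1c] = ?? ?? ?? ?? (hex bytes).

[0] 0x1f->0x0d len=5 : 95 39 ac 49 fe
[1] 0x06->0x17 len=6 : 39 42 b1 17 4d 51
[2] 0x19->0x27 len=7 : b1 17 4d 51 b2 db 95
[3] 0x01->0x0f len=2 : e2 f0
[4] 0x18->0x2b len=2 : 42 b1
query mem[0x2a]=0x51, mem[0x10]=0xf0, mem[0x03]=0xf2, mem[0x1c]=0x51

MEM[0x2a,0x10,0x03,0x1c] = 51 f0 f2 51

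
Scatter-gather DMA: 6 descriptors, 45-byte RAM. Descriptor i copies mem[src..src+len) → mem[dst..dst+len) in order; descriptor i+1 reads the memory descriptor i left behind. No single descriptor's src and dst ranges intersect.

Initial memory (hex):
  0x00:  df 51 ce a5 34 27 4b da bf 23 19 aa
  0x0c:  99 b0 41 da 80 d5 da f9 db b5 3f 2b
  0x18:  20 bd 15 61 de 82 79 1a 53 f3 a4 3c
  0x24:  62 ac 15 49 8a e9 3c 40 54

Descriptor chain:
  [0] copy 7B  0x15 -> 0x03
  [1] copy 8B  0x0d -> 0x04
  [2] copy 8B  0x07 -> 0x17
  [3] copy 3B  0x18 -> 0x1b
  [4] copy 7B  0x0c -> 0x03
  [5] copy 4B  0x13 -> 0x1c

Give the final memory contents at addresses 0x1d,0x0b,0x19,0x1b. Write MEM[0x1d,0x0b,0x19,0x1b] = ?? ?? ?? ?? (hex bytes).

[0] 0x15->0x03 len=7 : b5 3f 2b 20 bd 15 61
[1] 0x0d->0x04 len=8 : b0 41 da 80 d5 da f9 db
[2] 0x07->0x17 len=8 : 80 d5 da f9 db 99 b0 41
[3] 0x18->0x1b len=3 : d5 da f9
[4] 0x0c->0x03 len=7 : 99 b0 41 da 80 d5 da
[5] 0x13->0x1c len=4 : f9 db b5 3f
query mem[0x1d]=0xdb, mem[0x0b]=0xdb, mem[0x19]=0xda, mem[0x1b]=0xd5

MEM[0x1d,0x0b,0x19,0x1b] = db db da d5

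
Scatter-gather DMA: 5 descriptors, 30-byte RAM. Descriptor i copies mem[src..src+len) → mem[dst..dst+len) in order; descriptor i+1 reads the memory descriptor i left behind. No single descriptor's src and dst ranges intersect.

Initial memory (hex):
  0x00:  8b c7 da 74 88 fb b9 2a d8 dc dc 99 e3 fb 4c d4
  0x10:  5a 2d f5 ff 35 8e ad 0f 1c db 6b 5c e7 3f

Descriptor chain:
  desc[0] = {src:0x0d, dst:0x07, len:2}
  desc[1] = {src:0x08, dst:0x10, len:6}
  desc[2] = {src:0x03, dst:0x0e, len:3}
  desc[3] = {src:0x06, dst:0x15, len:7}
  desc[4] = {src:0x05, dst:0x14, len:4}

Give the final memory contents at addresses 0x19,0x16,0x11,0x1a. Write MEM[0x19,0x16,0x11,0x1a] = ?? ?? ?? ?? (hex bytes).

MEM[0x19,0x16,0x11,0x1a] = dc fb dc 99

D0: mem[0x07..0x08] <- [fb 4c]
D1: mem[0x10..0x15] <- [4c dc dc 99 e3 fb]
D2: mem[0x0e..0x10] <- [74 88 fb]
D3: mem[0x15..0x1b] <- [b9 fb 4c dc dc 99 e3]
D4: mem[0x14..0x17] <- [fb b9 fb 4c]
query mem[0x19]=0xdc, mem[0x16]=0xfb, mem[0x11]=0xdc, mem[0x1a]=0x99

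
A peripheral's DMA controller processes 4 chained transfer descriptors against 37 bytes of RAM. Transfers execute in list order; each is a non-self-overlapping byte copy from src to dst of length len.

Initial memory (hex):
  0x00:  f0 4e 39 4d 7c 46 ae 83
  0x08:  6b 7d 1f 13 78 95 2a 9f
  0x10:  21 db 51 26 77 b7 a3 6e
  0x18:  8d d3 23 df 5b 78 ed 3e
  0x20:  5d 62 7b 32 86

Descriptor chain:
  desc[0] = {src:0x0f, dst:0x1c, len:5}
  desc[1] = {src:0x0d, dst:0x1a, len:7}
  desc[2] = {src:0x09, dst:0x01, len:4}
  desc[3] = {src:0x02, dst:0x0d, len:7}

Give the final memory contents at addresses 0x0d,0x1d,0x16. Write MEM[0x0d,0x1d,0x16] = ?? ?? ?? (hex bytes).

MEM[0x0d,0x1d,0x16] = 1f 21 a3

  after D0: wrote 5B at 0x1c = 9f21db5126
  after D1: wrote 7B at 0x1a = 952a9f21db5126
  after D2: wrote 4B at 0x01 = 7d1f1378
  after D3: wrote 7B at 0x0d = 1f137846ae836b
query mem[0x0d]=0x1f, mem[0x1d]=0x21, mem[0x16]=0xa3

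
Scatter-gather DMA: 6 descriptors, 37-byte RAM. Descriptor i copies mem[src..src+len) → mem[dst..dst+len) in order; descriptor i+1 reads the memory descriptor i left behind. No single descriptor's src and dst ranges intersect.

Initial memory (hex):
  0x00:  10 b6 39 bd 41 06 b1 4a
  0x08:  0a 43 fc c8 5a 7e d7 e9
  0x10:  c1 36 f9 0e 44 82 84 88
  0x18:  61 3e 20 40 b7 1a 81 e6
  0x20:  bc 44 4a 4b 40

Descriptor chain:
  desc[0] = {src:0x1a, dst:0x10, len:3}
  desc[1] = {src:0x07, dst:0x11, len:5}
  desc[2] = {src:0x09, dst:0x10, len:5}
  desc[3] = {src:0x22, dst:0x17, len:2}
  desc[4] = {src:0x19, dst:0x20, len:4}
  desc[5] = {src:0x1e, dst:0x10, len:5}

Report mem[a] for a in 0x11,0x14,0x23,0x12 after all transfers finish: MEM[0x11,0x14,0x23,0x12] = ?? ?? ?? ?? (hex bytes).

MEM[0x11,0x14,0x23,0x12] = e6 40 b7 3e

[0] 0x1a->0x10 len=3 : 20 40 b7
[1] 0x07->0x11 len=5 : 4a 0a 43 fc c8
[2] 0x09->0x10 len=5 : 43 fc c8 5a 7e
[3] 0x22->0x17 len=2 : 4a 4b
[4] 0x19->0x20 len=4 : 3e 20 40 b7
[5] 0x1e->0x10 len=5 : 81 e6 3e 20 40
query mem[0x11]=0xe6, mem[0x14]=0x40, mem[0x23]=0xb7, mem[0x12]=0x3e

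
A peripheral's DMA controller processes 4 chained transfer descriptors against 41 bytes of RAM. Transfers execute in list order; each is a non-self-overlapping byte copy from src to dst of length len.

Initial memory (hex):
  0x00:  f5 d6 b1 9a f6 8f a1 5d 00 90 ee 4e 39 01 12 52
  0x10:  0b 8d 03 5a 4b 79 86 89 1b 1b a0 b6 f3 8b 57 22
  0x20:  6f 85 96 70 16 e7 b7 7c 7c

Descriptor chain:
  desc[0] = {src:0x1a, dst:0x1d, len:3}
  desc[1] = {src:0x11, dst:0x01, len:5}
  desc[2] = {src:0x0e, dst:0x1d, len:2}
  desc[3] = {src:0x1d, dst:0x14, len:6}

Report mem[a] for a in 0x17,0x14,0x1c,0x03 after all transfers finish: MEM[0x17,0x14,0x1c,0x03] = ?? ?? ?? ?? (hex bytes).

MEM[0x17,0x14,0x1c,0x03] = 6f 12 f3 5a

  after D0: wrote 3B at 0x1d = a0b6f3
  after D1: wrote 5B at 0x01 = 8d035a4b79
  after D2: wrote 2B at 0x1d = 1252
  after D3: wrote 6B at 0x14 = 1252f36f8596
query mem[0x17]=0x6f, mem[0x14]=0x12, mem[0x1c]=0xf3, mem[0x03]=0x5a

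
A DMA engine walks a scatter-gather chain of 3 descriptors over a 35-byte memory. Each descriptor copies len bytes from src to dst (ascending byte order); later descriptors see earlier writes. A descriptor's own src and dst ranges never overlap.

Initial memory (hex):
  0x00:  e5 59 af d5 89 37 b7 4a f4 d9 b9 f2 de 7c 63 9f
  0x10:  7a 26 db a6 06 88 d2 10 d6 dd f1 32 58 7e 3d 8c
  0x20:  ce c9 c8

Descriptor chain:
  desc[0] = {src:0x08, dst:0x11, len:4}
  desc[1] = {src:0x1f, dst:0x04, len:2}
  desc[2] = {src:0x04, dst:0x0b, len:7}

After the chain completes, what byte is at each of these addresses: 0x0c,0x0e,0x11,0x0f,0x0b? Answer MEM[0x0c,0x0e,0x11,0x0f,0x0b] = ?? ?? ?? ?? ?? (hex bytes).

MEM[0x0c,0x0e,0x11,0x0f,0x0b] = ce 4a b9 f4 8c

  after D0: wrote 4B at 0x11 = f4d9b9f2
  after D1: wrote 2B at 0x04 = 8cce
  after D2: wrote 7B at 0x0b = 8cceb74af4d9b9
query mem[0x0c]=0xce, mem[0x0e]=0x4a, mem[0x11]=0xb9, mem[0x0f]=0xf4, mem[0x0b]=0x8c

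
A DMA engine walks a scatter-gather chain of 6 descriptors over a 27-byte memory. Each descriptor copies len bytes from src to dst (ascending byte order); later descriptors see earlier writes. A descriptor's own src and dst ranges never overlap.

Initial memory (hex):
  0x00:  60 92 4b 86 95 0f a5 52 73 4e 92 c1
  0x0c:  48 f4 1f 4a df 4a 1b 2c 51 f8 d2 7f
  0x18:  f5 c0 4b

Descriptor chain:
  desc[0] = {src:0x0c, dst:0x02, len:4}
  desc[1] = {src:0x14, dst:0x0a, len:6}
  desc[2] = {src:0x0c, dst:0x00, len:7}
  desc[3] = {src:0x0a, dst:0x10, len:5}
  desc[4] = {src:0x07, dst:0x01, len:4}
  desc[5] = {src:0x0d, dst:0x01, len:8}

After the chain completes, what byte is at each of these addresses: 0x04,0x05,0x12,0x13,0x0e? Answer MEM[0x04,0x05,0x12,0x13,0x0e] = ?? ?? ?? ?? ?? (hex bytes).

D0: mem[0x02..0x05] <- [48 f4 1f 4a]
D1: mem[0x0a..0x0f] <- [51 f8 d2 7f f5 c0]
D2: mem[0x00..0x06] <- [d2 7f f5 c0 df 4a 1b]
D3: mem[0x10..0x14] <- [51 f8 d2 7f f5]
D4: mem[0x01..0x04] <- [52 73 4e 51]
D5: mem[0x01..0x08] <- [7f f5 c0 51 f8 d2 7f f5]
query mem[0x04]=0x51, mem[0x05]=0xf8, mem[0x12]=0xd2, mem[0x13]=0x7f, mem[0x0e]=0xf5

MEM[0x04,0x05,0x12,0x13,0x0e] = 51 f8 d2 7f f5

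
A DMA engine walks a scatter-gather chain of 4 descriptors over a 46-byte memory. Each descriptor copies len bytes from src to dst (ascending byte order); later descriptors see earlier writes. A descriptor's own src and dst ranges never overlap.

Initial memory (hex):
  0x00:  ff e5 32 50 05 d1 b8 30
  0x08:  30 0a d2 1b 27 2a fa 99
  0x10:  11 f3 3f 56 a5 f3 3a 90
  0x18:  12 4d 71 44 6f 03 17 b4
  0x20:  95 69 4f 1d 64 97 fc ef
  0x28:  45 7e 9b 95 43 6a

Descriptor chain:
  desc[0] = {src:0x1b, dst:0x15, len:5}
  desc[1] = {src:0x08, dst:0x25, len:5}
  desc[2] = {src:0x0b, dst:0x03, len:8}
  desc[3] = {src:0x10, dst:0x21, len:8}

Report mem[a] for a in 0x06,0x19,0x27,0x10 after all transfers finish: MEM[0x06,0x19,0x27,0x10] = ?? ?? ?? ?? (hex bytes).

MEM[0x06,0x19,0x27,0x10] = fa b4 6f 11

  after D0: wrote 5B at 0x15 = 446f0317b4
  after D1: wrote 5B at 0x25 = 300ad21b27
  after D2: wrote 8B at 0x03 = 1b272afa9911f33f
  after D3: wrote 8B at 0x21 = 11f33f56a5446f03
query mem[0x06]=0xfa, mem[0x19]=0xb4, mem[0x27]=0x6f, mem[0x10]=0x11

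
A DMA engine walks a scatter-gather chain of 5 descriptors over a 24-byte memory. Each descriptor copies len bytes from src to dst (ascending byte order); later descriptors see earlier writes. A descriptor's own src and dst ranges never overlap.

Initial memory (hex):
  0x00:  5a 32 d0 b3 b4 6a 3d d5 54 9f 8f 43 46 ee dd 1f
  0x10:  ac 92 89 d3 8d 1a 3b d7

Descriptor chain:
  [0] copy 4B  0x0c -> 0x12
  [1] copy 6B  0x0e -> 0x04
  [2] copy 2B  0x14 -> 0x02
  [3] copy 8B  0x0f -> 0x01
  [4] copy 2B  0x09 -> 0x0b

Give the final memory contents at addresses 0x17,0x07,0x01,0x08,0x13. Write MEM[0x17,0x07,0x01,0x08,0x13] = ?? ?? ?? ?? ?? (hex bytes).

D0: mem[0x12..0x15] <- [46 ee dd 1f]
D1: mem[0x04..0x09] <- [dd 1f ac 92 46 ee]
D2: mem[0x02..0x03] <- [dd 1f]
D3: mem[0x01..0x08] <- [1f ac 92 46 ee dd 1f 3b]
D4: mem[0x0b..0x0c] <- [ee 8f]
query mem[0x17]=0xd7, mem[0x07]=0x1f, mem[0x01]=0x1f, mem[0x08]=0x3b, mem[0x13]=0xee

MEM[0x17,0x07,0x01,0x08,0x13] = d7 1f 1f 3b ee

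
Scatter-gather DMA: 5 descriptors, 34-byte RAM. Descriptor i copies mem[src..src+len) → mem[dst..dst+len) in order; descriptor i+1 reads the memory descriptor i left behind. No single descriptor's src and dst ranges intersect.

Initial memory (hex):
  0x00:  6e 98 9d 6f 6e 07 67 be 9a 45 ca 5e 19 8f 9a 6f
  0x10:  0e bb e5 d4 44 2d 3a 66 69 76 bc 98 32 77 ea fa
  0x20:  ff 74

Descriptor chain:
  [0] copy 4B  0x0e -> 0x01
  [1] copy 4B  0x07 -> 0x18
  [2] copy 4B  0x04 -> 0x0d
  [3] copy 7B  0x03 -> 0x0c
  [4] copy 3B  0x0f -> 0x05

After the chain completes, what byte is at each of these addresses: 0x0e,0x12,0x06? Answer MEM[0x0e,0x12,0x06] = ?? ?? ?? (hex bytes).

MEM[0x0e,0x12,0x06] = 07 45 be

  after D0: wrote 4B at 0x01 = 9a6f0ebb
  after D1: wrote 4B at 0x18 = be9a45ca
  after D2: wrote 4B at 0x0d = bb0767be
  after D3: wrote 7B at 0x0c = 0ebb0767be9a45
  after D4: wrote 3B at 0x05 = 67be9a
query mem[0x0e]=0x07, mem[0x12]=0x45, mem[0x06]=0xbe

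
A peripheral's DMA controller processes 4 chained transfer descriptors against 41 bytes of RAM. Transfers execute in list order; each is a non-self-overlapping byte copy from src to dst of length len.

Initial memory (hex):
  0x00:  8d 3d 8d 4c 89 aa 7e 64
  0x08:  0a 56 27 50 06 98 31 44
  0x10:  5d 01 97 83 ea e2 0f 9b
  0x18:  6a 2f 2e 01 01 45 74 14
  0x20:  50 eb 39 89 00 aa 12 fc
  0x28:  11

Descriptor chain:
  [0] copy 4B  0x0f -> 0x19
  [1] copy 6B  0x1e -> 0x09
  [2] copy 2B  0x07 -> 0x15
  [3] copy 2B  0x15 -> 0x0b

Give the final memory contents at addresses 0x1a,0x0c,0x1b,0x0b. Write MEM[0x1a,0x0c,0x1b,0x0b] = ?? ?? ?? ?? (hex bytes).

MEM[0x1a,0x0c,0x1b,0x0b] = 5d 0a 01 64

  after D0: wrote 4B at 0x19 = 445d0197
  after D1: wrote 6B at 0x09 = 741450eb3989
  after D2: wrote 2B at 0x15 = 640a
  after D3: wrote 2B at 0x0b = 640a
query mem[0x1a]=0x5d, mem[0x0c]=0x0a, mem[0x1b]=0x01, mem[0x0b]=0x64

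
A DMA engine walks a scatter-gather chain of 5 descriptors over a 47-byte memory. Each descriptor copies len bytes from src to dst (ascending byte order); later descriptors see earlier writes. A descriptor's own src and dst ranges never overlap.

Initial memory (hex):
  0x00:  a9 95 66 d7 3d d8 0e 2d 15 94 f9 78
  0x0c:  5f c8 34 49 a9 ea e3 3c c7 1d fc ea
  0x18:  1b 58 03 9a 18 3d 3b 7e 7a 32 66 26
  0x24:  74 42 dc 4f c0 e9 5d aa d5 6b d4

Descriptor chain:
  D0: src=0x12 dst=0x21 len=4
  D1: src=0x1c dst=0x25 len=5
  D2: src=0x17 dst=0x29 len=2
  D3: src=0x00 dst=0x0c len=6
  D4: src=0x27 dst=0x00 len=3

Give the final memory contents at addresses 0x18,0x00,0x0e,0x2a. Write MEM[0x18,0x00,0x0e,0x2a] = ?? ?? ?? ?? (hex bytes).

#0 dst[0x21+4] := {0xe3,0x3c,0xc7,0x1d}
#1 dst[0x25+5] := {0x18,0x3d,0x3b,0x7e,0x7a}
#2 dst[0x29+2] := {0xea,0x1b}
#3 dst[0x0c+6] := {0xa9,0x95,0x66,0xd7,0x3d,0xd8}
#4 dst[0x00+3] := {0x3b,0x7e,0xea}
query mem[0x18]=0x1b, mem[0x00]=0x3b, mem[0x0e]=0x66, mem[0x2a]=0x1b

MEM[0x18,0x00,0x0e,0x2a] = 1b 3b 66 1b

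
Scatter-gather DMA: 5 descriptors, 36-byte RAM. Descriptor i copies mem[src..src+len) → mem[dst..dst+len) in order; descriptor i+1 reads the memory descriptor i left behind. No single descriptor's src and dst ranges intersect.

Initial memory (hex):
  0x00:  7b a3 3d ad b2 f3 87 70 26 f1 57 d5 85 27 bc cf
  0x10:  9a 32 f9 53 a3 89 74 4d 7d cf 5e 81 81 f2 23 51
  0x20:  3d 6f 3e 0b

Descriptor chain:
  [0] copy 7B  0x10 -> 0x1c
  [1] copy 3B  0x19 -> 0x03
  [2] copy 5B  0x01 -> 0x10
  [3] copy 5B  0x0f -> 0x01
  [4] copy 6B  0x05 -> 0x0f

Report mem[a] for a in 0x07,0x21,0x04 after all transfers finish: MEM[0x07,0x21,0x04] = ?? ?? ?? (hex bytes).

MEM[0x07,0x21,0x04] = 70 89 cf

  after D0: wrote 7B at 0x1c = 9a32f953a38974
  after D1: wrote 3B at 0x03 = cf5e81
  after D2: wrote 5B at 0x10 = a33dcf5e81
  after D3: wrote 5B at 0x01 = cfa33dcf5e
  after D4: wrote 6B at 0x0f = 5e877026f157
query mem[0x07]=0x70, mem[0x21]=0x89, mem[0x04]=0xcf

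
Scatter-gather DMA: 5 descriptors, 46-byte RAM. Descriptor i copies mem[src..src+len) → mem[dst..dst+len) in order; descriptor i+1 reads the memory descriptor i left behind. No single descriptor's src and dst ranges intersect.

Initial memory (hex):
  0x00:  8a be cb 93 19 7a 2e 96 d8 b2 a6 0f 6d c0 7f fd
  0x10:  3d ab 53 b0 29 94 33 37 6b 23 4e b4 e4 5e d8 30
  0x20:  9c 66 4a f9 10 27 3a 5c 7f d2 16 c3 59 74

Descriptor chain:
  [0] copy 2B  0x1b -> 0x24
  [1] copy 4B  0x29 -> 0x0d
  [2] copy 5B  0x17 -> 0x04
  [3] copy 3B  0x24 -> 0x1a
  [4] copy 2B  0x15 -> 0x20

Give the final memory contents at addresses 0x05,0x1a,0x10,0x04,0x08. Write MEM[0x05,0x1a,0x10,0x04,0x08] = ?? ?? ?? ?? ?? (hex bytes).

  after D0: wrote 2B at 0x24 = b4e4
  after D1: wrote 4B at 0x0d = d216c359
  after D2: wrote 5B at 0x04 = 376b234eb4
  after D3: wrote 3B at 0x1a = b4e43a
  after D4: wrote 2B at 0x20 = 9433
query mem[0x05]=0x6b, mem[0x1a]=0xb4, mem[0x10]=0x59, mem[0x04]=0x37, mem[0x08]=0xb4

MEM[0x05,0x1a,0x10,0x04,0x08] = 6b b4 59 37 b4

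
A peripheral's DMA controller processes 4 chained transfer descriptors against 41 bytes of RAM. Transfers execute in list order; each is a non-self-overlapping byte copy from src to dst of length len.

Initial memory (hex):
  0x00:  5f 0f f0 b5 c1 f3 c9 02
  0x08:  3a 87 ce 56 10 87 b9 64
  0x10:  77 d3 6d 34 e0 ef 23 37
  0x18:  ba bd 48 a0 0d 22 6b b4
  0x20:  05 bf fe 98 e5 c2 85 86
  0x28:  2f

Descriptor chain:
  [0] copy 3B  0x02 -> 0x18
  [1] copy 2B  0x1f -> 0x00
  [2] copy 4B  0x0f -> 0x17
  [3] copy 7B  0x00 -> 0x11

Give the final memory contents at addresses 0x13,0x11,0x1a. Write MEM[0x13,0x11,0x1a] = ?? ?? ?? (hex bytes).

MEM[0x13,0x11,0x1a] = f0 b4 6d

D0: mem[0x18..0x1a] <- [f0 b5 c1]
D1: mem[0x00..0x01] <- [b4 05]
D2: mem[0x17..0x1a] <- [64 77 d3 6d]
D3: mem[0x11..0x17] <- [b4 05 f0 b5 c1 f3 c9]
query mem[0x13]=0xf0, mem[0x11]=0xb4, mem[0x1a]=0x6d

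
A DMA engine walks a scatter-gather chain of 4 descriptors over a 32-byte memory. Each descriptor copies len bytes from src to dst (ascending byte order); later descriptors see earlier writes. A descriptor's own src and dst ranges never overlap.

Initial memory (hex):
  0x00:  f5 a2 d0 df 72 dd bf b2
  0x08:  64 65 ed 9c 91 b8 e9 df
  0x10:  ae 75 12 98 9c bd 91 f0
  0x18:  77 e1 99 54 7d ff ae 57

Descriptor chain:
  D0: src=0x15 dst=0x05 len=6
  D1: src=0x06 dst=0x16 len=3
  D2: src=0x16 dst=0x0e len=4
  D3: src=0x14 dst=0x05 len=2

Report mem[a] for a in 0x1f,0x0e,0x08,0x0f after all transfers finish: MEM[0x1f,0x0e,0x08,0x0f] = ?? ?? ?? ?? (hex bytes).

MEM[0x1f,0x0e,0x08,0x0f] = 57 91 77 f0

D0: mem[0x05..0x0a] <- [bd 91 f0 77 e1 99]
D1: mem[0x16..0x18] <- [91 f0 77]
D2: mem[0x0e..0x11] <- [91 f0 77 e1]
D3: mem[0x05..0x06] <- [9c bd]
query mem[0x1f]=0x57, mem[0x0e]=0x91, mem[0x08]=0x77, mem[0x0f]=0xf0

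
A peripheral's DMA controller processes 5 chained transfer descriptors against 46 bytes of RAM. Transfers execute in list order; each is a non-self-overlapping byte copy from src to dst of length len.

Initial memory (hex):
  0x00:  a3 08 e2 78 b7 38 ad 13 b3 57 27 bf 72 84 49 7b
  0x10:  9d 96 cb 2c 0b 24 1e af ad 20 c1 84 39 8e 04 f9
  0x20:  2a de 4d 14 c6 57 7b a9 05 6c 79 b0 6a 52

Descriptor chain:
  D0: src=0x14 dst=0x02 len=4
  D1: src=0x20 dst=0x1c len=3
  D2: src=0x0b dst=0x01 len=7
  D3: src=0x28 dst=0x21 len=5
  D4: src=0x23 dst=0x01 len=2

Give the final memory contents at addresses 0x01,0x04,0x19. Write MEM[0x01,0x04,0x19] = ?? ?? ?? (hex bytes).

  after D0: wrote 4B at 0x02 = 0b241eaf
  after D1: wrote 3B at 0x1c = 2ade4d
  after D2: wrote 7B at 0x01 = bf7284497b9d96
  after D3: wrote 5B at 0x21 = 056c79b06a
  after D4: wrote 2B at 0x01 = 79b0
query mem[0x01]=0x79, mem[0x04]=0x49, mem[0x19]=0x20

MEM[0x01,0x04,0x19] = 79 49 20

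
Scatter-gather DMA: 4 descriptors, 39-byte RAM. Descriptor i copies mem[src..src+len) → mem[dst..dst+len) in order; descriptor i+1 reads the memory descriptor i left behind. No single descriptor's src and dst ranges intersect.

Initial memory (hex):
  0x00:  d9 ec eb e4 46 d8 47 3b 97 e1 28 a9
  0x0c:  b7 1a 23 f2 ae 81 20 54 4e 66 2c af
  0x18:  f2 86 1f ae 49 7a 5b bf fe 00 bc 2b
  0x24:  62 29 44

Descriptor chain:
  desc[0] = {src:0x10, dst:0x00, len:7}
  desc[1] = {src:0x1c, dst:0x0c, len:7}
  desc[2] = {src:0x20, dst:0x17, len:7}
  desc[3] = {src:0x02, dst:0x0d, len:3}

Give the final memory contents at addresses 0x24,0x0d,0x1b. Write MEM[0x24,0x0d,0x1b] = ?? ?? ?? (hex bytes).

MEM[0x24,0x0d,0x1b] = 62 20 62

  after D0: wrote 7B at 0x00 = ae8120544e662c
  after D1: wrote 7B at 0x0c = 497a5bbffe00bc
  after D2: wrote 7B at 0x17 = fe00bc2b622944
  after D3: wrote 3B at 0x0d = 20544e
query mem[0x24]=0x62, mem[0x0d]=0x20, mem[0x1b]=0x62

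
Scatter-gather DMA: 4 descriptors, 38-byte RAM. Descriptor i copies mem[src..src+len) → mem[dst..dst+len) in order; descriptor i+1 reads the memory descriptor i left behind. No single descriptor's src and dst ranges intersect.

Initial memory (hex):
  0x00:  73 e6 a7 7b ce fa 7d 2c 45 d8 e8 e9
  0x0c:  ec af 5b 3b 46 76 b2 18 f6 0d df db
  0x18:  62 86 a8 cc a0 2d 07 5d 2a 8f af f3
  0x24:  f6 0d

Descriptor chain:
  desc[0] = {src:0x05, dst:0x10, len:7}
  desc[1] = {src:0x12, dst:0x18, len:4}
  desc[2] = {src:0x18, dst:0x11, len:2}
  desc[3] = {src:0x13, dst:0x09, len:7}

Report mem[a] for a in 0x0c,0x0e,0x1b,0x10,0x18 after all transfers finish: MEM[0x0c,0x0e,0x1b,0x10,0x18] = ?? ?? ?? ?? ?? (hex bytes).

[0] 0x05->0x10 len=7 : fa 7d 2c 45 d8 e8 e9
[1] 0x12->0x18 len=4 : 2c 45 d8 e8
[2] 0x18->0x11 len=2 : 2c 45
[3] 0x13->0x09 len=7 : 45 d8 e8 e9 db 2c 45
query mem[0x0c]=0xe9, mem[0x0e]=0x2c, mem[0x1b]=0xe8, mem[0x10]=0xfa, mem[0x18]=0x2c

MEM[0x0c,0x0e,0x1b,0x10,0x18] = e9 2c e8 fa 2c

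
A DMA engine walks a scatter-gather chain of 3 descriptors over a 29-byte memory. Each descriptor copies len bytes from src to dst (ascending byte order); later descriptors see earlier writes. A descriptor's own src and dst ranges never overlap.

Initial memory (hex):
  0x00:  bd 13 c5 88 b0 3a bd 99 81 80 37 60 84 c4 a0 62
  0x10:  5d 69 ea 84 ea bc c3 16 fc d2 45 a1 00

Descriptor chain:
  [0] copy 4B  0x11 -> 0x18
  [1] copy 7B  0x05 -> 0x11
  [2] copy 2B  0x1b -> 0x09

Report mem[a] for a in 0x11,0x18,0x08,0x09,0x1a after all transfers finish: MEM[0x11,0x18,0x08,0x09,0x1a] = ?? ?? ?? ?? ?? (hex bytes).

MEM[0x11,0x18,0x08,0x09,0x1a] = 3a 69 81 ea 84

#0 dst[0x18+4] := {0x69,0xea,0x84,0xea}
#1 dst[0x11+7] := {0x3a,0xbd,0x99,0x81,0x80,0x37,0x60}
#2 dst[0x09+2] := {0xea,0x00}
query mem[0x11]=0x3a, mem[0x18]=0x69, mem[0x08]=0x81, mem[0x09]=0xea, mem[0x1a]=0x84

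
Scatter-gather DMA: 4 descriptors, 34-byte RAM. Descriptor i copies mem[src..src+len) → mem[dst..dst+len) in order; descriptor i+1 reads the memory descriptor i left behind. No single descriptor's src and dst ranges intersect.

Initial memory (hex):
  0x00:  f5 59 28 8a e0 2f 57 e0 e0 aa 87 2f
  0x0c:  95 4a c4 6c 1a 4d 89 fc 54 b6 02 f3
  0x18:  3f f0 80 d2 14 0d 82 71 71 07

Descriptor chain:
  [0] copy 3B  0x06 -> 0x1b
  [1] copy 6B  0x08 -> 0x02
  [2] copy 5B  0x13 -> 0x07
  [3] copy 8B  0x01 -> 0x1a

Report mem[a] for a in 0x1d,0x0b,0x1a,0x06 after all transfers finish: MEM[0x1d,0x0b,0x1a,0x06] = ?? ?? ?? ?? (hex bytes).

#0 dst[0x1b+3] := {0x57,0xe0,0xe0}
#1 dst[0x02+6] := {0xe0,0xaa,0x87,0x2f,0x95,0x4a}
#2 dst[0x07+5] := {0xfc,0x54,0xb6,0x02,0xf3}
#3 dst[0x1a+8] := {0x59,0xe0,0xaa,0x87,0x2f,0x95,0xfc,0x54}
query mem[0x1d]=0x87, mem[0x0b]=0xf3, mem[0x1a]=0x59, mem[0x06]=0x95

MEM[0x1d,0x0b,0x1a,0x06] = 87 f3 59 95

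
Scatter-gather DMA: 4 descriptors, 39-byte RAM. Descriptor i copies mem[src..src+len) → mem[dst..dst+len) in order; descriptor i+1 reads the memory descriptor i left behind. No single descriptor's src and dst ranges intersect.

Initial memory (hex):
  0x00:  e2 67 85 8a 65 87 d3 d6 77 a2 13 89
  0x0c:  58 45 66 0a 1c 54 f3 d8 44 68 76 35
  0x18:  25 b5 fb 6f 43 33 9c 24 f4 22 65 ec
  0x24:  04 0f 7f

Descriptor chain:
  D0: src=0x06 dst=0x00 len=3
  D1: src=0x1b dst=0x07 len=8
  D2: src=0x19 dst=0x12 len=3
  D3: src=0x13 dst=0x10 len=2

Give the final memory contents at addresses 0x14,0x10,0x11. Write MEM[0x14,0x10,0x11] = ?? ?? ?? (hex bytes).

MEM[0x14,0x10,0x11] = 6f fb 6f

D0: mem[0x00..0x02] <- [d3 d6 77]
D1: mem[0x07..0x0e] <- [6f 43 33 9c 24 f4 22 65]
D2: mem[0x12..0x14] <- [b5 fb 6f]
D3: mem[0x10..0x11] <- [fb 6f]
query mem[0x14]=0x6f, mem[0x10]=0xfb, mem[0x11]=0x6f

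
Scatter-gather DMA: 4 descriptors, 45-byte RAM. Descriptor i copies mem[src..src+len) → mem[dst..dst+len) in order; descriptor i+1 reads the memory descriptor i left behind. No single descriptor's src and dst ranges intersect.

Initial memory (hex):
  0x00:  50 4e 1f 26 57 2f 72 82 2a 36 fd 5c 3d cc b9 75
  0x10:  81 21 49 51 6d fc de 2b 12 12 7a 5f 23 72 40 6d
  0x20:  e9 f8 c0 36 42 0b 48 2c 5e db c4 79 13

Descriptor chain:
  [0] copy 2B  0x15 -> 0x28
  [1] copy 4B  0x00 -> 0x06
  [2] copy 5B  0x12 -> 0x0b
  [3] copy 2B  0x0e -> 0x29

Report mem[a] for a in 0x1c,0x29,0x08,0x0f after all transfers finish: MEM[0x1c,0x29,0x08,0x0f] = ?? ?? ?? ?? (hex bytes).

MEM[0x1c,0x29,0x08,0x0f] = 23 fc 1f de

D0: mem[0x28..0x29] <- [fc de]
D1: mem[0x06..0x09] <- [50 4e 1f 26]
D2: mem[0x0b..0x0f] <- [49 51 6d fc de]
D3: mem[0x29..0x2a] <- [fc de]
query mem[0x1c]=0x23, mem[0x29]=0xfc, mem[0x08]=0x1f, mem[0x0f]=0xde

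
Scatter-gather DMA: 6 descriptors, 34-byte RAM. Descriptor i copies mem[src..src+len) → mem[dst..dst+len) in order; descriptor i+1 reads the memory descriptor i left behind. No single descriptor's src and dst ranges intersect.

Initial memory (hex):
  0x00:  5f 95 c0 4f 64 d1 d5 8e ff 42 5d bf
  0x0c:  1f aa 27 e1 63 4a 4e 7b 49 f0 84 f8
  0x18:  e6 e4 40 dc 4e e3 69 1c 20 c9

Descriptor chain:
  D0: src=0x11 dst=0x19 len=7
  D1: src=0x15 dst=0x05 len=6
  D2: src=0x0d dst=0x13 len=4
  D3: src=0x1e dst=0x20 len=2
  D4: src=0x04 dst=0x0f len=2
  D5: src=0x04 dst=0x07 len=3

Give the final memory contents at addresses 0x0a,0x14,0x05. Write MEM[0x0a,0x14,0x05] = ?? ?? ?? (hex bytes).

[0] 0x11->0x19 len=7 : 4a 4e 7b 49 f0 84 f8
[1] 0x15->0x05 len=6 : f0 84 f8 e6 4a 4e
[2] 0x0d->0x13 len=4 : aa 27 e1 63
[3] 0x1e->0x20 len=2 : 84 f8
[4] 0x04->0x0f len=2 : 64 f0
[5] 0x04->0x07 len=3 : 64 f0 84
query mem[0x0a]=0x4e, mem[0x14]=0x27, mem[0x05]=0xf0

MEM[0x0a,0x14,0x05] = 4e 27 f0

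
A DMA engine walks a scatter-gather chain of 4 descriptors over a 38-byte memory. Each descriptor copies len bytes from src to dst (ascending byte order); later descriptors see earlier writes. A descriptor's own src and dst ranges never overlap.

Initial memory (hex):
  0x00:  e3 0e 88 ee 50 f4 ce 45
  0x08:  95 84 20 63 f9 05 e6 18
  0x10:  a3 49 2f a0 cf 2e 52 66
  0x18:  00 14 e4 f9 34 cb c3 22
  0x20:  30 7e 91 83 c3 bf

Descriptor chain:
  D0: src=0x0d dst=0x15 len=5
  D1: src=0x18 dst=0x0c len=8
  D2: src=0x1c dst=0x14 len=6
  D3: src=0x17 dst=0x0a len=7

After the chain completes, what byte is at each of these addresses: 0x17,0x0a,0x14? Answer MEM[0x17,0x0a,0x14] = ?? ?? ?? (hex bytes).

MEM[0x17,0x0a,0x14] = 22 22 34

D0: mem[0x15..0x19] <- [05 e6 18 a3 49]
D1: mem[0x0c..0x13] <- [a3 49 e4 f9 34 cb c3 22]
D2: mem[0x14..0x19] <- [34 cb c3 22 30 7e]
D3: mem[0x0a..0x10] <- [22 30 7e e4 f9 34 cb]
query mem[0x17]=0x22, mem[0x0a]=0x22, mem[0x14]=0x34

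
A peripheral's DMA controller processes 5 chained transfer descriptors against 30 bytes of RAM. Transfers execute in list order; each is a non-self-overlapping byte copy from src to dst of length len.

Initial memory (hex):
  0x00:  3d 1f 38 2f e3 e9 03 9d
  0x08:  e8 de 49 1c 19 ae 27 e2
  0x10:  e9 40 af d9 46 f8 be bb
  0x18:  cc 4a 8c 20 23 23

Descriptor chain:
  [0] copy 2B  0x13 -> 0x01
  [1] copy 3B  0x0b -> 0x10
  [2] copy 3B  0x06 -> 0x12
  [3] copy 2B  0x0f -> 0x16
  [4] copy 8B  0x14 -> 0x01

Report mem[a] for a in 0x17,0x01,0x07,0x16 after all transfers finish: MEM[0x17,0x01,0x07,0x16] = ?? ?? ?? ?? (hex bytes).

MEM[0x17,0x01,0x07,0x16] = 1c e8 8c e2

#0 dst[0x01+2] := {0xd9,0x46}
#1 dst[0x10+3] := {0x1c,0x19,0xae}
#2 dst[0x12+3] := {0x03,0x9d,0xe8}
#3 dst[0x16+2] := {0xe2,0x1c}
#4 dst[0x01+8] := {0xe8,0xf8,0xe2,0x1c,0xcc,0x4a,0x8c,0x20}
query mem[0x17]=0x1c, mem[0x01]=0xe8, mem[0x07]=0x8c, mem[0x16]=0xe2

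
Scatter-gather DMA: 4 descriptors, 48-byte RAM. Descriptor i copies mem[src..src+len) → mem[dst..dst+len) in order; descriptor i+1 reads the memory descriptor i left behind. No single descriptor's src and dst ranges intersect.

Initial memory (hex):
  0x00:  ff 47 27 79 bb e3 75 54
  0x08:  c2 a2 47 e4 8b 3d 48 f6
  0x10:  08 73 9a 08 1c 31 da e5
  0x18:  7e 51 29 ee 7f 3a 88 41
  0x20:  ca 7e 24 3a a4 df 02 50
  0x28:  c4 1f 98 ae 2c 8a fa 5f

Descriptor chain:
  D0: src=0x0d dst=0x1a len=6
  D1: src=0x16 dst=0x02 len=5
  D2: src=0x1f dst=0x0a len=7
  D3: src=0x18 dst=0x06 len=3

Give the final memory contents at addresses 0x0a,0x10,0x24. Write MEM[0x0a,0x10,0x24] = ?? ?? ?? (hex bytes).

[0] 0x0d->0x1a len=6 : 3d 48 f6 08 73 9a
[1] 0x16->0x02 len=5 : da e5 7e 51 3d
[2] 0x1f->0x0a len=7 : 9a ca 7e 24 3a a4 df
[3] 0x18->0x06 len=3 : 7e 51 3d
query mem[0x0a]=0x9a, mem[0x10]=0xdf, mem[0x24]=0xa4

MEM[0x0a,0x10,0x24] = 9a df a4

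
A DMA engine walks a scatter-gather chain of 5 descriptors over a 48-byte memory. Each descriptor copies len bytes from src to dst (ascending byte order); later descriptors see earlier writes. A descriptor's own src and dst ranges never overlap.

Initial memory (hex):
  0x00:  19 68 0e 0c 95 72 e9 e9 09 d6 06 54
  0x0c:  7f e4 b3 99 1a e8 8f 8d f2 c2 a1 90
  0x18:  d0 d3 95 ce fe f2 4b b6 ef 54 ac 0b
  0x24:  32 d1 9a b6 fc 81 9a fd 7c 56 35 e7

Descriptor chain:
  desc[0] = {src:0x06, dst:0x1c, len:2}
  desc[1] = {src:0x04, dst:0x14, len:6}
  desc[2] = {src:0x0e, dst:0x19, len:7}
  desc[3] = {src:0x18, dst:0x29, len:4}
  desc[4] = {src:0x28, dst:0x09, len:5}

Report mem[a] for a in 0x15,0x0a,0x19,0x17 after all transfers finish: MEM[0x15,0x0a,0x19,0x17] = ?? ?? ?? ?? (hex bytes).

MEM[0x15,0x0a,0x19,0x17] = 72 09 b3 e9

[0] 0x06->0x1c len=2 : e9 e9
[1] 0x04->0x14 len=6 : 95 72 e9 e9 09 d6
[2] 0x0e->0x19 len=7 : b3 99 1a e8 8f 8d 95
[3] 0x18->0x29 len=4 : 09 b3 99 1a
[4] 0x28->0x09 len=5 : fc 09 b3 99 1a
query mem[0x15]=0x72, mem[0x0a]=0x09, mem[0x19]=0xb3, mem[0x17]=0xe9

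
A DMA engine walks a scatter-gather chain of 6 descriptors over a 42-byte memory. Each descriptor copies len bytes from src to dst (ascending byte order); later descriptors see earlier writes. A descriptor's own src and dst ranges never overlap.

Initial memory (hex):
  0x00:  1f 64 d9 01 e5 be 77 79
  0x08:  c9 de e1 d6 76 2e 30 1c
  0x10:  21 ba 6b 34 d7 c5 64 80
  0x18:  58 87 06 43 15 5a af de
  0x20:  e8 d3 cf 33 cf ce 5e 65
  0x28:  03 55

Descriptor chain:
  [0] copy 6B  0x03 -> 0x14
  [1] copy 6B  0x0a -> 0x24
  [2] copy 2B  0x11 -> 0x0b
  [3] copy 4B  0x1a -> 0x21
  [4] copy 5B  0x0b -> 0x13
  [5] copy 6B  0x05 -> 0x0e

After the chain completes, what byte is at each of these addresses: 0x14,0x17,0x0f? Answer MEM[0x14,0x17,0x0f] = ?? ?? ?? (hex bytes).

MEM[0x14,0x17,0x0f] = 6b 1c 77

D0: mem[0x14..0x19] <- [01 e5 be 77 79 c9]
D1: mem[0x24..0x29] <- [e1 d6 76 2e 30 1c]
D2: mem[0x0b..0x0c] <- [ba 6b]
D3: mem[0x21..0x24] <- [06 43 15 5a]
D4: mem[0x13..0x17] <- [ba 6b 2e 30 1c]
D5: mem[0x0e..0x13] <- [be 77 79 c9 de e1]
query mem[0x14]=0x6b, mem[0x17]=0x1c, mem[0x0f]=0x77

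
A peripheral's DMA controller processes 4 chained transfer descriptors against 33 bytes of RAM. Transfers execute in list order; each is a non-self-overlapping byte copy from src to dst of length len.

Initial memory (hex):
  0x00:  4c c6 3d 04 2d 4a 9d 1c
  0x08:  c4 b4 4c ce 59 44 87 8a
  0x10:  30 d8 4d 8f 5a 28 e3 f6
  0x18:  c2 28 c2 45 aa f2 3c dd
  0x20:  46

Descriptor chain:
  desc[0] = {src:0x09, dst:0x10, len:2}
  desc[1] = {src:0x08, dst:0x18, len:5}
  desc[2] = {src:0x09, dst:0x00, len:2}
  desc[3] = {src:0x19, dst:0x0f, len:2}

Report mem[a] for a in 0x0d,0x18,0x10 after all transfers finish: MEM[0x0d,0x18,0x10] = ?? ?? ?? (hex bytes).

  after D0: wrote 2B at 0x10 = b44c
  after D1: wrote 5B at 0x18 = c4b44cce59
  after D2: wrote 2B at 0x00 = b44c
  after D3: wrote 2B at 0x0f = b44c
query mem[0x0d]=0x44, mem[0x18]=0xc4, mem[0x10]=0x4c

MEM[0x0d,0x18,0x10] = 44 c4 4c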